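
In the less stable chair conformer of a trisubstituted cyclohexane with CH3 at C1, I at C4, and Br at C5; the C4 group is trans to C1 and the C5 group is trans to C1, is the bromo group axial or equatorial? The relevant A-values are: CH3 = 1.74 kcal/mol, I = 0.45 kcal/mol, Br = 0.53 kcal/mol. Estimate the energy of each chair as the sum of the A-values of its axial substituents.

equatorial

Chair I (methyl axial, iodo axial, bromo equatorial): E = 2.19 kcal/mol.
Chair II (methyl equatorial, iodo equatorial, bromo axial): E = 0.53 kcal/mol.
Chair I is the less stable (higher-energy) conformer, and in that chair the bromo group is equatorial.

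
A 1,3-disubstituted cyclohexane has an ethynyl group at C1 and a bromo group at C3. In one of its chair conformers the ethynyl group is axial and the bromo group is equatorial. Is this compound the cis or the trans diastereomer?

trans

C1 and C3 have the same parity, so their axial bonds point in the same direction.
With same-parity carbons, two substituents on the same face are both axial or both equatorial; opposite faces give one of each.
Here the groups are axial/equatorial → opposite face → trans.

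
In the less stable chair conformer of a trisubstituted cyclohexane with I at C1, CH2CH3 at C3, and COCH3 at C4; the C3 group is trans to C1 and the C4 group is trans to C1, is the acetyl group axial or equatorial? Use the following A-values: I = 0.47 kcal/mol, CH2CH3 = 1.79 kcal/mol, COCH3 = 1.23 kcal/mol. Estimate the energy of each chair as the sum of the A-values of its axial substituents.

equatorial

Chair I (iodo axial, ethyl equatorial, acetyl axial): E = 1.70 kcal/mol.
Chair II (iodo equatorial, ethyl axial, acetyl equatorial): E = 1.79 kcal/mol.
Chair II is the less stable (higher-energy) conformer, and in that chair the acetyl group is equatorial.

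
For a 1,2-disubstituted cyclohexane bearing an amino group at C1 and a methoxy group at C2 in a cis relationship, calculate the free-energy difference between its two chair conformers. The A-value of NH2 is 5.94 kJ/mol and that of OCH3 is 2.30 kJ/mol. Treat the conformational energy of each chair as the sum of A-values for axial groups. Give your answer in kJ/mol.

3.64 kJ/mol

C1 and C2 have opposite parity, so for the cis isomer the two substituents are one axial and one equatorial in each chair.
Chair I (amino axial, methoxy equatorial): E = 5.94 kJ/mol.
Chair II (amino equatorial, methoxy axial): E = 2.30 kJ/mol.
ΔE = 5.94 − 2.30 = 3.64 kJ/mol; chair II is more stable.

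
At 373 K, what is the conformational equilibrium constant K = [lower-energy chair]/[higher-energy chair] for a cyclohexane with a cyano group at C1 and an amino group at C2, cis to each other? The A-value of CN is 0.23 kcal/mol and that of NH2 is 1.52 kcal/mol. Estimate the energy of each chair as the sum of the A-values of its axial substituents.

C1 and C2 have opposite parity, so for the cis isomer the two substituents are one axial and one equatorial in each chair.
Chair I (cyano axial, amino equatorial): E = 0.23 kcal/mol; chair II (cyano equatorial, amino axial): E = 1.52 kcal/mol.
ΔG = 1.29 kcal/mol between the two chairs.
K = exp(ΔG/RT) with R = 1.987×10⁻³ kcal mol⁻¹ K⁻¹ and T = 373 K gives K ≈ 5.7.

K ≈ 5.70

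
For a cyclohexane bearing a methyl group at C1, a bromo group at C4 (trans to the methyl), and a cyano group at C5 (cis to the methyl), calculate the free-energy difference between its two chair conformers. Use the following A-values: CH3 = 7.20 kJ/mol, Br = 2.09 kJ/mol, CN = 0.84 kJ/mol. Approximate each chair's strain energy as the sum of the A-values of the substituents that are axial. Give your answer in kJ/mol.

10.13 kJ/mol

Chair I (methyl axial, bromo axial, cyano axial): E = 10.13 kJ/mol.
Chair II (methyl equatorial, bromo equatorial, cyano equatorial): E = 0.00 kJ/mol.
ΔE = 10.13 − 0.00 = 10.13 kJ/mol; chair II is more stable.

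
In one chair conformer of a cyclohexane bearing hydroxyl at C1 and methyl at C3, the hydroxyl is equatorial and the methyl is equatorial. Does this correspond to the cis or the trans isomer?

C1 and C3 have the same parity, so their axial bonds point in the same direction.
With same-parity carbons, two substituents on the same face are both axial or both equatorial; opposite faces give one of each.
Here the groups are equatorial/equatorial → same face → cis.

cis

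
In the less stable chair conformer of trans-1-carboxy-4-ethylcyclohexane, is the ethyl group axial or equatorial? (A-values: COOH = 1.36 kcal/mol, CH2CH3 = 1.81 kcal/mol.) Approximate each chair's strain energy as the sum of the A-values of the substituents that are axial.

C1 and C4 have opposite parity, so for the trans isomer the two substituents are e,e in one chair and a,a in the other.
Chair I (carboxyl axial, ethyl axial): E = 3.17 kcal/mol.
Chair II (carboxyl equatorial, ethyl equatorial): E = 0.00 kcal/mol.
Chair I is the less stable (higher-energy) conformer, and in that chair the ethyl group is axial.

axial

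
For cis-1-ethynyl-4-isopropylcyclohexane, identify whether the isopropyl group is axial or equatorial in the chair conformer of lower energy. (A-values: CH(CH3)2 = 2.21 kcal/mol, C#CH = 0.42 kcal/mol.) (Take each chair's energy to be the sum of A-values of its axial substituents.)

C1 and C4 have opposite parity, so for the cis isomer the two substituents are one axial and one equatorial in each chair.
Chair I (isopropyl axial, ethynyl equatorial): E = 2.21 kcal/mol.
Chair II (isopropyl equatorial, ethynyl axial): E = 0.42 kcal/mol.
Chair II is the more stable (lower-energy) conformer, and in that chair the isopropyl group is equatorial.

equatorial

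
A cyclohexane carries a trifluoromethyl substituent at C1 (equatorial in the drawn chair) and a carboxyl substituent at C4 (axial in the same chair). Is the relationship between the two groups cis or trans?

cis

C1 and C4 have opposite parity, so their axial bonds point in opposite directions.
With opposite-parity carbons, two substituents on the same face are one axial and one equatorial; opposite faces give both axial or both equatorial.
Here the groups are equatorial/axial → same face → cis.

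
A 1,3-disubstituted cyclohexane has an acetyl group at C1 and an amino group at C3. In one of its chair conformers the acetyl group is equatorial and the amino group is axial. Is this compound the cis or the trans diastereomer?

C1 and C3 have the same parity, so their axial bonds point in the same direction.
With same-parity carbons, two substituents on the same face are both axial or both equatorial; opposite faces give one of each.
Here the groups are equatorial/axial → opposite face → trans.

trans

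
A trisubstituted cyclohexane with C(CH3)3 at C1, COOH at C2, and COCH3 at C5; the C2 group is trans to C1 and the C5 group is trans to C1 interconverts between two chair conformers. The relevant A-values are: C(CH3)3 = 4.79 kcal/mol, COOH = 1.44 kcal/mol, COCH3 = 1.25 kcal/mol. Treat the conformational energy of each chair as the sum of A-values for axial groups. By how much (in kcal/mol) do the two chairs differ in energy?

Chair I (tert-butyl axial, carboxyl axial, acetyl equatorial): E = 6.23 kcal/mol.
Chair II (tert-butyl equatorial, carboxyl equatorial, acetyl axial): E = 1.25 kcal/mol.
ΔE = 6.23 − 1.25 = 4.98 kcal/mol; chair II is more stable.

4.98 kcal/mol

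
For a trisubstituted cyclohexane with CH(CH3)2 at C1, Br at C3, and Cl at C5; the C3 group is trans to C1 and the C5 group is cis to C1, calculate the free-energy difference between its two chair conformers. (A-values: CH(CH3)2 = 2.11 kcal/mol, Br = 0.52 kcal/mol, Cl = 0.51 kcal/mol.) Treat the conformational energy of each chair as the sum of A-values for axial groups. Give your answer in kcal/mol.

2.10 kcal/mol

Chair I (isopropyl axial, bromo equatorial, chloro axial): E = 2.62 kcal/mol.
Chair II (isopropyl equatorial, bromo axial, chloro equatorial): E = 0.52 kcal/mol.
ΔE = 2.62 − 0.52 = 2.10 kcal/mol; chair II is more stable.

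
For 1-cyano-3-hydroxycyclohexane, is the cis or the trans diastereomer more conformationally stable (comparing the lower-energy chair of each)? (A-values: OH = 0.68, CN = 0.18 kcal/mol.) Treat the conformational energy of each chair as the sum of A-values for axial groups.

cis

At 1,3 positions (parity same): cis → (e,e or a,a); trans → (a,e or e,a).
Best chair for cis: E = 0.00 kcal/mol; best chair for trans: E = 0.18 kcal/mol.
The cis isomer is lower by 0.18 kcal/mol.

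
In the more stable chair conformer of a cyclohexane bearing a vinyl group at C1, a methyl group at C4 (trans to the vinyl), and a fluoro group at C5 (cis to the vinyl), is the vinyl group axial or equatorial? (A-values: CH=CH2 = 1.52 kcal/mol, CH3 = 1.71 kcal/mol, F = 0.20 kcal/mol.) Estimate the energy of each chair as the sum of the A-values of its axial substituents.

Chair I (vinyl axial, methyl axial, fluoro axial): E = 3.43 kcal/mol.
Chair II (vinyl equatorial, methyl equatorial, fluoro equatorial): E = 0.00 kcal/mol.
Chair II is the more stable (lower-energy) conformer, and in that chair the vinyl group is equatorial.

equatorial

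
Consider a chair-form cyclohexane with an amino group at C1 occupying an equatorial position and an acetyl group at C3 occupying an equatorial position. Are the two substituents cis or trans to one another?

cis

C1 and C3 have the same parity, so their axial bonds point in the same direction.
With same-parity carbons, two substituents on the same face are both axial or both equatorial; opposite faces give one of each.
Here the groups are equatorial/equatorial → same face → cis.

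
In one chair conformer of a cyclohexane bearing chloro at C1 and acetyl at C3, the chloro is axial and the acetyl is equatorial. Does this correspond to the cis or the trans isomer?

trans

C1 and C3 have the same parity, so their axial bonds point in the same direction.
With same-parity carbons, two substituents on the same face are both axial or both equatorial; opposite faces give one of each.
Here the groups are axial/equatorial → opposite face → trans.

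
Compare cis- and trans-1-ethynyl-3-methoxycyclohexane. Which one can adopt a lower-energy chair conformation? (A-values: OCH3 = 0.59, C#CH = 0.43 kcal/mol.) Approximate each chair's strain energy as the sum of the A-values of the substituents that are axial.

At 1,3 positions (parity same): cis → (e,e or a,a); trans → (a,e or e,a).
Best chair for cis: E = 0.00 kcal/mol; best chair for trans: E = 0.43 kcal/mol.
The cis isomer is lower by 0.43 kcal/mol.

cis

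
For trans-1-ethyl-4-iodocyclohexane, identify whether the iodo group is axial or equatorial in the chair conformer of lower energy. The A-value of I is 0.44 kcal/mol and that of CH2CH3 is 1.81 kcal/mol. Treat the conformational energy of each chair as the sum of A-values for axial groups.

C1 and C4 have opposite parity, so for the trans isomer the two substituents are e,e in one chair and a,a in the other.
Chair I (iodo axial, ethyl axial): E = 2.25 kcal/mol.
Chair II (iodo equatorial, ethyl equatorial): E = 0.00 kcal/mol.
Chair II is the more stable (lower-energy) conformer, and in that chair the iodo group is equatorial.

equatorial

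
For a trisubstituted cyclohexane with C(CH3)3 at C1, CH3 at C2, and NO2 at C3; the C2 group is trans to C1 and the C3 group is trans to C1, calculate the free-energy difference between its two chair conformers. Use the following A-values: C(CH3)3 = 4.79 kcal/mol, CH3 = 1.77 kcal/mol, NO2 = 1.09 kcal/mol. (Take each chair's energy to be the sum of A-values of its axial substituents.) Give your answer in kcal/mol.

Chair I (tert-butyl axial, methyl axial, nitro equatorial): E = 6.56 kcal/mol.
Chair II (tert-butyl equatorial, methyl equatorial, nitro axial): E = 1.09 kcal/mol.
ΔE = 6.56 − 1.09 = 5.47 kcal/mol; chair II is more stable.

5.47 kcal/mol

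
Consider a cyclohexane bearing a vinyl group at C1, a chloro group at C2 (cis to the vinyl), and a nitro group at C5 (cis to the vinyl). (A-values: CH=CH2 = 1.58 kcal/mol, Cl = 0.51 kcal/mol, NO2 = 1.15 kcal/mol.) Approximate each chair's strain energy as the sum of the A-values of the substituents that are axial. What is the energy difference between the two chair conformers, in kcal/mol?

2.22 kcal/mol

Chair I (vinyl axial, chloro equatorial, nitro axial): E = 2.73 kcal/mol.
Chair II (vinyl equatorial, chloro axial, nitro equatorial): E = 0.51 kcal/mol.
ΔE = 2.73 − 0.51 = 2.22 kcal/mol; chair II is more stable.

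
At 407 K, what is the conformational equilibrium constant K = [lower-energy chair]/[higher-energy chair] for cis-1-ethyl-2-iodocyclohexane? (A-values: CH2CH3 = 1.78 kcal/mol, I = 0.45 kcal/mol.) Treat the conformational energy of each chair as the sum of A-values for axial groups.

C1 and C2 have opposite parity, so for the cis isomer the two substituents are one axial and one equatorial in each chair.
Chair I (ethyl axial, iodo equatorial): E = 1.78 kcal/mol; chair II (ethyl equatorial, iodo axial): E = 0.45 kcal/mol.
ΔG = 1.33 kcal/mol between the two chairs.
K = exp(ΔG/RT) with R = 1.987×10⁻³ kcal mol⁻¹ K⁻¹ and T = 407 K gives K ≈ 5.18.

K ≈ 5.18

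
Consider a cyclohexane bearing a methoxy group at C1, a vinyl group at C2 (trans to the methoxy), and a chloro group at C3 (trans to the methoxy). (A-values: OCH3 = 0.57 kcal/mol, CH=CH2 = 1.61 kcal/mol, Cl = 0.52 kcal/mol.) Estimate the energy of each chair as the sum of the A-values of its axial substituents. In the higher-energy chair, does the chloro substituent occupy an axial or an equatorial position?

equatorial

Chair I (methoxy axial, vinyl axial, chloro equatorial): E = 2.18 kcal/mol.
Chair II (methoxy equatorial, vinyl equatorial, chloro axial): E = 0.52 kcal/mol.
Chair I is the less stable (higher-energy) conformer, and in that chair the chloro group is equatorial.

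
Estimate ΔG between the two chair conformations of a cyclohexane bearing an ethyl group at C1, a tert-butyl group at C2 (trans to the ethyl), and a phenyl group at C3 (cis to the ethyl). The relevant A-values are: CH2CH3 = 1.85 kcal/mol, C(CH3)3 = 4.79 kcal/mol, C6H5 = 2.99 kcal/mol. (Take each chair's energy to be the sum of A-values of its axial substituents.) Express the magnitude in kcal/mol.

Chair I (ethyl axial, tert-butyl axial, phenyl axial): E = 9.63 kcal/mol.
Chair II (ethyl equatorial, tert-butyl equatorial, phenyl equatorial): E = 0.00 kcal/mol.
ΔE = 9.63 − 0.00 = 9.63 kcal/mol; chair II is more stable.

9.63 kcal/mol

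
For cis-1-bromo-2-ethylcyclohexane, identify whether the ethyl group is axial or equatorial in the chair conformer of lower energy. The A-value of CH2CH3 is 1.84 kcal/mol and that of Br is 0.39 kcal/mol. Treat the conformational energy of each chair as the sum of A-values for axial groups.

C1 and C2 have opposite parity, so for the cis isomer the two substituents are one axial and one equatorial in each chair.
Chair I (ethyl axial, bromo equatorial): E = 1.84 kcal/mol.
Chair II (ethyl equatorial, bromo axial): E = 0.39 kcal/mol.
Chair II is the more stable (lower-energy) conformer, and in that chair the ethyl group is equatorial.

equatorial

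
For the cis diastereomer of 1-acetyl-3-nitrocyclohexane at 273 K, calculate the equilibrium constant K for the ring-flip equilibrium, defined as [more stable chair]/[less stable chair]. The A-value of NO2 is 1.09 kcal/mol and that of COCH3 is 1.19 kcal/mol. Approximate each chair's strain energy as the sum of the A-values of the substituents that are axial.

C1 and C3 have the same parity, so for the cis isomer the two substituents are e,e in one chair and a,a in the other.
Chair I (nitro axial, acetyl axial): E = 2.28 kcal/mol; chair II (nitro equatorial, acetyl equatorial): E = 0.00 kcal/mol.
ΔG = 2.28 kcal/mol between the two chairs.
K = exp(ΔG/RT) with R = 1.987×10⁻³ kcal mol⁻¹ K⁻¹ and T = 273 K gives K ≈ 66.9.

K ≈ 66.9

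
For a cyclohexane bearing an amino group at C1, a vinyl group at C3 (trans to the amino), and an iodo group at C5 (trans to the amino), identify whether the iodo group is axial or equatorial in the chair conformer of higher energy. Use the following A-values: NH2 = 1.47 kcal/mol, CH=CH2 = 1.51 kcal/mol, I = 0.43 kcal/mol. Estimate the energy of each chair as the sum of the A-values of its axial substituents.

Chair I (amino axial, vinyl equatorial, iodo equatorial): E = 1.47 kcal/mol.
Chair II (amino equatorial, vinyl axial, iodo axial): E = 1.94 kcal/mol.
Chair II is the less stable (higher-energy) conformer, and in that chair the iodo group is axial.

axial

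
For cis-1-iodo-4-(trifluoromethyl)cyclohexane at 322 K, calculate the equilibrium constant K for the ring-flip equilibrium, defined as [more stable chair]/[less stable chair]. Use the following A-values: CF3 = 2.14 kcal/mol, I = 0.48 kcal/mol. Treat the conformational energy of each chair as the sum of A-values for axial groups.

C1 and C4 have opposite parity, so for the cis isomer the two substituents are one axial and one equatorial in each chair.
Chair I (trifluoromethyl axial, iodo equatorial): E = 2.14 kcal/mol; chair II (trifluoromethyl equatorial, iodo axial): E = 0.48 kcal/mol.
ΔG = 1.66 kcal/mol between the two chairs.
K = exp(ΔG/RT) with R = 1.987×10⁻³ kcal mol⁻¹ K⁻¹ and T = 322 K gives K ≈ 13.4.

K ≈ 13.4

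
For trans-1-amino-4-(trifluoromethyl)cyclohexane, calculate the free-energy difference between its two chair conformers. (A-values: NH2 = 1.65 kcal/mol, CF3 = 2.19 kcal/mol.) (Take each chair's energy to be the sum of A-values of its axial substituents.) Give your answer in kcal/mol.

C1 and C4 have opposite parity, so for the trans isomer the two substituents are e,e in one chair and a,a in the other.
Chair I (amino axial, trifluoromethyl axial): E = 3.84 kcal/mol.
Chair II (amino equatorial, trifluoromethyl equatorial): E = 0.00 kcal/mol.
ΔE = 3.84 − 0.00 = 3.84 kcal/mol; chair II is more stable.

3.84 kcal/mol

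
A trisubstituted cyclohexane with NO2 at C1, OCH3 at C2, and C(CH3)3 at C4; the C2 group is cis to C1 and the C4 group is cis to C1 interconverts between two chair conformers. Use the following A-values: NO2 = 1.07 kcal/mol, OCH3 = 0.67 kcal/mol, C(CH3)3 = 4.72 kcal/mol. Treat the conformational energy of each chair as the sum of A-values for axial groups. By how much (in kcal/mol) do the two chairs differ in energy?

4.32 kcal/mol

Chair I (nitro axial, methoxy equatorial, tert-butyl equatorial): E = 1.07 kcal/mol.
Chair II (nitro equatorial, methoxy axial, tert-butyl axial): E = 5.39 kcal/mol.
ΔE = 5.39 − 1.07 = 4.32 kcal/mol; chair I is more stable.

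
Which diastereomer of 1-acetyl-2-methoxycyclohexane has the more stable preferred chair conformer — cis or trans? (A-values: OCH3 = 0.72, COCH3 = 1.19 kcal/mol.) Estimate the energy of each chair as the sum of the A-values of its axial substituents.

trans

At 1,2 positions (parity opposite): cis → (a,e or e,a); trans → (e,e or a,a).
Best chair for cis: E = 0.72 kcal/mol; best chair for trans: E = 0.00 kcal/mol.
The trans isomer is lower by 0.72 kcal/mol.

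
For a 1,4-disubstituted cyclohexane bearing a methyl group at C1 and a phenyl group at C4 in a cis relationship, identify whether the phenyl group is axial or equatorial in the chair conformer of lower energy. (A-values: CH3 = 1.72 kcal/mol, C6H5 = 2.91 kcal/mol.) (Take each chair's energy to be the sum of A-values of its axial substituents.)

equatorial

C1 and C4 have opposite parity, so for the cis isomer the two substituents are one axial and one equatorial in each chair.
Chair I (methyl axial, phenyl equatorial): E = 1.72 kcal/mol.
Chair II (methyl equatorial, phenyl axial): E = 2.91 kcal/mol.
Chair I is the more stable (lower-energy) conformer, and in that chair the phenyl group is equatorial.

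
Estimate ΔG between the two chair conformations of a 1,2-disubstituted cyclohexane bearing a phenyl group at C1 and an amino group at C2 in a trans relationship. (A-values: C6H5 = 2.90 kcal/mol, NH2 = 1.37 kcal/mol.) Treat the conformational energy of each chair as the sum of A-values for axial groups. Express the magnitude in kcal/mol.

4.27 kcal/mol

C1 and C2 have opposite parity, so for the trans isomer the two substituents are e,e in one chair and a,a in the other.
Chair I (phenyl axial, amino axial): E = 4.27 kcal/mol.
Chair II (phenyl equatorial, amino equatorial): E = 0.00 kcal/mol.
ΔE = 4.27 − 0.00 = 4.27 kcal/mol; chair II is more stable.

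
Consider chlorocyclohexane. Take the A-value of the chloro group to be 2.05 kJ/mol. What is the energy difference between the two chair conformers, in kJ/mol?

A monosubstituted cyclohexane has one chair with the chloro group axial (E = A = 2.05 kJ/mol) and one with it equatorial (E = 0).
ΔE = 2.05 − 0 = 2.05 kJ/mol.

2.05 kJ/mol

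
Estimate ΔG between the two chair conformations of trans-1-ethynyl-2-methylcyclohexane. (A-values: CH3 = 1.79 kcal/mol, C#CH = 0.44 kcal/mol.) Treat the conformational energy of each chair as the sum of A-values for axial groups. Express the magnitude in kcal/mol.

2.23 kcal/mol

C1 and C2 have opposite parity, so for the trans isomer the two substituents are e,e in one chair and a,a in the other.
Chair I (methyl axial, ethynyl axial): E = 2.23 kcal/mol.
Chair II (methyl equatorial, ethynyl equatorial): E = 0.00 kcal/mol.
ΔE = 2.23 − 0.00 = 2.23 kcal/mol; chair II is more stable.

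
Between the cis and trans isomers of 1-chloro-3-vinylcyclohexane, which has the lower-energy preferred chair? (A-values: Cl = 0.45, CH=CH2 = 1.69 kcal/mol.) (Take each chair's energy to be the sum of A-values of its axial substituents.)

At 1,3 positions (parity same): cis → (e,e or a,a); trans → (a,e or e,a).
Best chair for cis: E = 0.00 kcal/mol; best chair for trans: E = 0.45 kcal/mol.
The cis isomer is lower by 0.45 kcal/mol.

cis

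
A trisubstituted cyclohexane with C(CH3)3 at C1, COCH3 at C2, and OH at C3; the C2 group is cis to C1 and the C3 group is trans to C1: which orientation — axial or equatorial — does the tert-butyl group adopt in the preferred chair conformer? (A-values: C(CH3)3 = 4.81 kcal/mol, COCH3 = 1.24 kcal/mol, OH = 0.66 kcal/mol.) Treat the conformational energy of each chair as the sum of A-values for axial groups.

equatorial

Chair I (tert-butyl axial, acetyl equatorial, hydroxyl equatorial): E = 4.81 kcal/mol.
Chair II (tert-butyl equatorial, acetyl axial, hydroxyl axial): E = 1.90 kcal/mol.
Chair II is the more stable (lower-energy) conformer, and in that chair the tert-butyl group is equatorial.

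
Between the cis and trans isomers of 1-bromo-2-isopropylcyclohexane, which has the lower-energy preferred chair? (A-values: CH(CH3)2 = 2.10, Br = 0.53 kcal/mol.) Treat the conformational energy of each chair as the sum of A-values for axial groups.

trans

At 1,2 positions (parity opposite): cis → (a,e or e,a); trans → (e,e or a,a).
Best chair for cis: E = 0.53 kcal/mol; best chair for trans: E = 0.00 kcal/mol.
The trans isomer is lower by 0.53 kcal/mol.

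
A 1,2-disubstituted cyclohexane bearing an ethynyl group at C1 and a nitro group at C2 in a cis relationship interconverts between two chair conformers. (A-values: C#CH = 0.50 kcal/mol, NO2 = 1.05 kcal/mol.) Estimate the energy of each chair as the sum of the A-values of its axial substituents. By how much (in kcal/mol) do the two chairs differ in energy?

C1 and C2 have opposite parity, so for the cis isomer the two substituents are one axial and one equatorial in each chair.
Chair I (ethynyl axial, nitro equatorial): E = 0.50 kcal/mol.
Chair II (ethynyl equatorial, nitro axial): E = 1.05 kcal/mol.
ΔE = 1.05 − 0.50 = 0.55 kcal/mol; chair I is more stable.

0.55 kcal/mol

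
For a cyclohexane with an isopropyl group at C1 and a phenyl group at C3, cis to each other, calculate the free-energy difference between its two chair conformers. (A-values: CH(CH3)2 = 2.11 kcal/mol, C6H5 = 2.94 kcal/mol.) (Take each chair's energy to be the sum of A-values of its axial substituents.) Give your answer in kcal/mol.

C1 and C3 have the same parity, so for the cis isomer the two substituents are e,e in one chair and a,a in the other.
Chair I (isopropyl axial, phenyl axial): E = 5.05 kcal/mol.
Chair II (isopropyl equatorial, phenyl equatorial): E = 0.00 kcal/mol.
ΔE = 5.05 − 0.00 = 5.05 kcal/mol; chair II is more stable.

5.05 kcal/mol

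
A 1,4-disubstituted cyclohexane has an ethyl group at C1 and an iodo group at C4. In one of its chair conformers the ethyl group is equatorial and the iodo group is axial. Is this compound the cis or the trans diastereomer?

cis

C1 and C4 have opposite parity, so their axial bonds point in opposite directions.
With opposite-parity carbons, two substituents on the same face are one axial and one equatorial; opposite faces give both axial or both equatorial.
Here the groups are equatorial/axial → same face → cis.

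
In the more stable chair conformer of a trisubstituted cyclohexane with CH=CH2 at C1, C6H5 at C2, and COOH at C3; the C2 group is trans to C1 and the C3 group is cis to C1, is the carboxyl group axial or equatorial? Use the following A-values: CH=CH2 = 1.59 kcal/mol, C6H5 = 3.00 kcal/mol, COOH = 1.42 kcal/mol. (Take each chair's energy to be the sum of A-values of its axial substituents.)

equatorial

Chair I (vinyl axial, phenyl axial, carboxyl axial): E = 6.01 kcal/mol.
Chair II (vinyl equatorial, phenyl equatorial, carboxyl equatorial): E = 0.00 kcal/mol.
Chair II is the more stable (lower-energy) conformer, and in that chair the carboxyl group is equatorial.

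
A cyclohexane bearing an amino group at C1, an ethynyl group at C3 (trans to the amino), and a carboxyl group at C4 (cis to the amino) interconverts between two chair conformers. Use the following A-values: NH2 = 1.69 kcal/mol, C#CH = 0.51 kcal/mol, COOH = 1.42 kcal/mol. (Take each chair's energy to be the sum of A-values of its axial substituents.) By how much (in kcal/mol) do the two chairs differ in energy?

0.24 kcal/mol

Chair I (amino axial, ethynyl equatorial, carboxyl equatorial): E = 1.69 kcal/mol.
Chair II (amino equatorial, ethynyl axial, carboxyl axial): E = 1.93 kcal/mol.
ΔE = 1.93 − 1.69 = 0.24 kcal/mol; chair I is more stable.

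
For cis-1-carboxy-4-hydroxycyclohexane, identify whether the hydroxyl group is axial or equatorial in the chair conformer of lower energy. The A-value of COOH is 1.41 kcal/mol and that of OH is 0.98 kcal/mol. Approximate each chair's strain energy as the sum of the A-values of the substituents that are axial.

C1 and C4 have opposite parity, so for the cis isomer the two substituents are one axial and one equatorial in each chair.
Chair I (carboxyl axial, hydroxyl equatorial): E = 1.41 kcal/mol.
Chair II (carboxyl equatorial, hydroxyl axial): E = 0.98 kcal/mol.
Chair II is the more stable (lower-energy) conformer, and in that chair the hydroxyl group is axial.

axial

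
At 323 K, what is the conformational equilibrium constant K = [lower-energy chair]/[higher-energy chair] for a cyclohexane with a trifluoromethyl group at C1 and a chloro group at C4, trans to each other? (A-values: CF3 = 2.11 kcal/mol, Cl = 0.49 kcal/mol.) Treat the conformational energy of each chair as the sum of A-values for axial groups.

K ≈ 57.5

C1 and C4 have opposite parity, so for the trans isomer the two substituents are e,e in one chair and a,a in the other.
Chair I (trifluoromethyl axial, chloro axial): E = 2.60 kcal/mol; chair II (trifluoromethyl equatorial, chloro equatorial): E = 0.00 kcal/mol.
ΔG = 2.60 kcal/mol between the two chairs.
K = exp(ΔG/RT) with R = 1.987×10⁻³ kcal mol⁻¹ K⁻¹ and T = 323 K gives K ≈ 57.5.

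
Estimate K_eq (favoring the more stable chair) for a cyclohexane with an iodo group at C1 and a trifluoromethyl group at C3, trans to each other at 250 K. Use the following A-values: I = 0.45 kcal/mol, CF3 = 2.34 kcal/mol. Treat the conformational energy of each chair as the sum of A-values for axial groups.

K ≈ 44.9

C1 and C3 have the same parity, so for the trans isomer the two substituents are one axial and one equatorial in each chair.
Chair I (iodo axial, trifluoromethyl equatorial): E = 0.45 kcal/mol; chair II (iodo equatorial, trifluoromethyl axial): E = 2.34 kcal/mol.
ΔG = 1.89 kcal/mol between the two chairs.
K = exp(ΔG/RT) with R = 1.987×10⁻³ kcal mol⁻¹ K⁻¹ and T = 250 K gives K ≈ 44.9.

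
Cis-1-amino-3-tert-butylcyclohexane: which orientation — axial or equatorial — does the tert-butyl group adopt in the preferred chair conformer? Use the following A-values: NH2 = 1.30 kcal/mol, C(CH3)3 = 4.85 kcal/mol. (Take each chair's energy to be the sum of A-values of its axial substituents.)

C1 and C3 have the same parity, so for the cis isomer the two substituents are e,e in one chair and a,a in the other.
Chair I (amino axial, tert-butyl axial): E = 6.15 kcal/mol.
Chair II (amino equatorial, tert-butyl equatorial): E = 0.00 kcal/mol.
Chair II is the more stable (lower-energy) conformer, and in that chair the tert-butyl group is equatorial.

equatorial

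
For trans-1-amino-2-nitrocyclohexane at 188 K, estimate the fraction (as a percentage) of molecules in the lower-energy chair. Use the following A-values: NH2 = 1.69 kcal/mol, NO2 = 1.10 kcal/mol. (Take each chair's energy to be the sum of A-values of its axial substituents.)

99.9%

C1 and C2 have opposite parity, so for the trans isomer the two substituents are e,e in one chair and a,a in the other.
Chair I (amino axial, nitro axial): E = 2.79 kcal/mol; chair II (amino equatorial, nitro equatorial): E = 0.00 kcal/mol.
ΔG = 2.79 kcal/mol between the two chairs.
K = exp(ΔG/RT) with R = 1.987×10⁻³ kcal mol⁻¹ K⁻¹ and T = 188 K gives K ≈ 1.75e+03.
Fraction in the lower-energy chair = K/(K+1) = 99.9%.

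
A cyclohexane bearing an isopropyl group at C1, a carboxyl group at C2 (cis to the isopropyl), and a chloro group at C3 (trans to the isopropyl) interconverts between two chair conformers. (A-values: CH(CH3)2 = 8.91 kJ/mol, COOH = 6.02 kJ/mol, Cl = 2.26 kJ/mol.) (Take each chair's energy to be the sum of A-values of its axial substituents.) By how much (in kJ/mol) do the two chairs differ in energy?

Chair I (isopropyl axial, carboxyl equatorial, chloro equatorial): E = 8.91 kJ/mol.
Chair II (isopropyl equatorial, carboxyl axial, chloro axial): E = 8.28 kJ/mol.
ΔE = 8.91 − 8.28 = 0.63 kJ/mol; chair II is more stable.

0.63 kJ/mol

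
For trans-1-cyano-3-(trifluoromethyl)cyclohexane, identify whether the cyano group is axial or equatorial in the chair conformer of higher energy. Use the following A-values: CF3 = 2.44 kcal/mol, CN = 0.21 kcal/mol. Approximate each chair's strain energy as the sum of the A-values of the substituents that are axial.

C1 and C3 have the same parity, so for the trans isomer the two substituents are one axial and one equatorial in each chair.
Chair I (trifluoromethyl axial, cyano equatorial): E = 2.44 kcal/mol.
Chair II (trifluoromethyl equatorial, cyano axial): E = 0.21 kcal/mol.
Chair I is the less stable (higher-energy) conformer, and in that chair the cyano group is equatorial.

equatorial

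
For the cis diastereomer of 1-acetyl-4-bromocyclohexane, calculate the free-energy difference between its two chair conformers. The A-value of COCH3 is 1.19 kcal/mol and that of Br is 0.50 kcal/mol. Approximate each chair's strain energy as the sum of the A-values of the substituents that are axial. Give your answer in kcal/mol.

C1 and C4 have opposite parity, so for the cis isomer the two substituents are one axial and one equatorial in each chair.
Chair I (acetyl axial, bromo equatorial): E = 1.19 kcal/mol.
Chair II (acetyl equatorial, bromo axial): E = 0.50 kcal/mol.
ΔE = 1.19 − 0.50 = 0.69 kcal/mol; chair II is more stable.

0.69 kcal/mol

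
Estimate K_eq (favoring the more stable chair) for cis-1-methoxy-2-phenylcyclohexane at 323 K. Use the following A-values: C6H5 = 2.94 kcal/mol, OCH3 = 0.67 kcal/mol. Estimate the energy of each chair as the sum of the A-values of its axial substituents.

C1 and C2 have opposite parity, so for the cis isomer the two substituents are one axial and one equatorial in each chair.
Chair I (phenyl axial, methoxy equatorial): E = 2.94 kcal/mol; chair II (phenyl equatorial, methoxy axial): E = 0.67 kcal/mol.
ΔG = 2.27 kcal/mol between the two chairs.
K = exp(ΔG/RT) with R = 1.987×10⁻³ kcal mol⁻¹ K⁻¹ and T = 323 K gives K ≈ 34.4.

K ≈ 34.4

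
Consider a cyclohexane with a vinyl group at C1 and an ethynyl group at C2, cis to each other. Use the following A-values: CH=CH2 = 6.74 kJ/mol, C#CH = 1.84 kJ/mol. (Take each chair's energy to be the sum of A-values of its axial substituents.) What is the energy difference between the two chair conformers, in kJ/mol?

4.90 kJ/mol

C1 and C2 have opposite parity, so for the cis isomer the two substituents are one axial and one equatorial in each chair.
Chair I (vinyl axial, ethynyl equatorial): E = 6.74 kJ/mol.
Chair II (vinyl equatorial, ethynyl axial): E = 1.84 kJ/mol.
ΔE = 6.74 − 1.84 = 4.90 kJ/mol; chair II is more stable.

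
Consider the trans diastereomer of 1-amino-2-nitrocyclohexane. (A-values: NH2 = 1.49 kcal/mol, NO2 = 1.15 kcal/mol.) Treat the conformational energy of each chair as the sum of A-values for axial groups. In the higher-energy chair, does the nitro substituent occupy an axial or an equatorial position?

axial

C1 and C2 have opposite parity, so for the trans isomer the two substituents are e,e in one chair and a,a in the other.
Chair I (amino axial, nitro axial): E = 2.64 kcal/mol.
Chair II (amino equatorial, nitro equatorial): E = 0.00 kcal/mol.
Chair I is the less stable (higher-energy) conformer, and in that chair the nitro group is axial.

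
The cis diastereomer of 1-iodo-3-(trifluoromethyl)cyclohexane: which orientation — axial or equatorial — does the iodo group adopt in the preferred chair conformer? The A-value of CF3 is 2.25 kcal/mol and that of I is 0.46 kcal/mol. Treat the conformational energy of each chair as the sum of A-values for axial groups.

equatorial

C1 and C3 have the same parity, so for the cis isomer the two substituents are e,e in one chair and a,a in the other.
Chair I (trifluoromethyl axial, iodo axial): E = 2.71 kcal/mol.
Chair II (trifluoromethyl equatorial, iodo equatorial): E = 0.00 kcal/mol.
Chair II is the more stable (lower-energy) conformer, and in that chair the iodo group is equatorial.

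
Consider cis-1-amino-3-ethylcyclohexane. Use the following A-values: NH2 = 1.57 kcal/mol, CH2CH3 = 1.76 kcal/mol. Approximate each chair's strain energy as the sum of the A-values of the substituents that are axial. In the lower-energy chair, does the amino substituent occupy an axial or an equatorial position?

equatorial

C1 and C3 have the same parity, so for the cis isomer the two substituents are e,e in one chair and a,a in the other.
Chair I (amino axial, ethyl axial): E = 3.33 kcal/mol.
Chair II (amino equatorial, ethyl equatorial): E = 0.00 kcal/mol.
Chair II is the more stable (lower-energy) conformer, and in that chair the amino group is equatorial.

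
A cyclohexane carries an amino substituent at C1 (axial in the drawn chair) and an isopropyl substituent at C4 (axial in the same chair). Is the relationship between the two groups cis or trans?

trans

C1 and C4 have opposite parity, so their axial bonds point in opposite directions.
With opposite-parity carbons, two substituents on the same face are one axial and one equatorial; opposite faces give both axial or both equatorial.
Here the groups are axial/axial → opposite face → trans.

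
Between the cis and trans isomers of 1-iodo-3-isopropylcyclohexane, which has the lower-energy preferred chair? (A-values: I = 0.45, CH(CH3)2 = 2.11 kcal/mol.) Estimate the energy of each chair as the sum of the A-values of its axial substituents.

cis

At 1,3 positions (parity same): cis → (e,e or a,a); trans → (a,e or e,a).
Best chair for cis: E = 0.00 kcal/mol; best chair for trans: E = 0.45 kcal/mol.
The cis isomer is lower by 0.45 kcal/mol.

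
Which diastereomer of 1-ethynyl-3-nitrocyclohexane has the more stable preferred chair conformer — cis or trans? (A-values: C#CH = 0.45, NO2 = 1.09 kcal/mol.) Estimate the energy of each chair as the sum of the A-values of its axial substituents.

At 1,3 positions (parity same): cis → (e,e or a,a); trans → (a,e or e,a).
Best chair for cis: E = 0.00 kcal/mol; best chair for trans: E = 0.45 kcal/mol.
The cis isomer is lower by 0.45 kcal/mol.

cis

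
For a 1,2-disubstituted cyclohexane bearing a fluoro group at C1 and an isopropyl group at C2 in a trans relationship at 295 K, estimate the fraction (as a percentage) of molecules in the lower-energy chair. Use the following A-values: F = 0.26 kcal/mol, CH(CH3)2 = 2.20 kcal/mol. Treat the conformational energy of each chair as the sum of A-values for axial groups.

98.5%

C1 and C2 have opposite parity, so for the trans isomer the two substituents are e,e in one chair and a,a in the other.
Chair I (fluoro axial, isopropyl axial): E = 2.46 kcal/mol; chair II (fluoro equatorial, isopropyl equatorial): E = 0.00 kcal/mol.
ΔG = 2.46 kcal/mol between the two chairs.
K = exp(ΔG/RT) with R = 1.987×10⁻³ kcal mol⁻¹ K⁻¹ and T = 295 K gives K ≈ 66.5.
Fraction in the lower-energy chair = K/(K+1) = 98.5%.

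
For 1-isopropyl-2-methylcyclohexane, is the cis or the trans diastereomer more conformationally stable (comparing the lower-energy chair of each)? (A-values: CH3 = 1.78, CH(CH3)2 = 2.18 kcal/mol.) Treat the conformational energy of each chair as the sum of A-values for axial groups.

At 1,2 positions (parity opposite): cis → (a,e or e,a); trans → (e,e or a,a).
Best chair for cis: E = 1.78 kcal/mol; best chair for trans: E = 0.00 kcal/mol.
The trans isomer is lower by 1.78 kcal/mol.

trans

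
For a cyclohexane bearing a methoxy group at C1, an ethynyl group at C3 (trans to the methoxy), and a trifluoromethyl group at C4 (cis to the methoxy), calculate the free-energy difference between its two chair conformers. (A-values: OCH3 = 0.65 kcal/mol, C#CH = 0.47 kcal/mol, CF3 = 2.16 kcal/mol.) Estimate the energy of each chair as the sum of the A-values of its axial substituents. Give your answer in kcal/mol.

Chair I (methoxy axial, ethynyl equatorial, trifluoromethyl equatorial): E = 0.65 kcal/mol.
Chair II (methoxy equatorial, ethynyl axial, trifluoromethyl axial): E = 2.63 kcal/mol.
ΔE = 2.63 − 0.65 = 1.98 kcal/mol; chair I is more stable.

1.98 kcal/mol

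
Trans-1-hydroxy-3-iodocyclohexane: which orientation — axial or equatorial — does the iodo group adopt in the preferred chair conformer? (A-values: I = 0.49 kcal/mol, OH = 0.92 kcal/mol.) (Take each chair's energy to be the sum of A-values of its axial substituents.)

axial

C1 and C3 have the same parity, so for the trans isomer the two substituents are one axial and one equatorial in each chair.
Chair I (iodo axial, hydroxyl equatorial): E = 0.49 kcal/mol.
Chair II (iodo equatorial, hydroxyl axial): E = 0.92 kcal/mol.
Chair I is the more stable (lower-energy) conformer, and in that chair the iodo group is axial.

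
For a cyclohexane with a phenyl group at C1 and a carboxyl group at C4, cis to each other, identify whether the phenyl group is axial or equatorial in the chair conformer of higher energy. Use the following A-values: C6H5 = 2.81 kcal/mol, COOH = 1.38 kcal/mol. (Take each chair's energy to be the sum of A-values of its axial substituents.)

axial

C1 and C4 have opposite parity, so for the cis isomer the two substituents are one axial and one equatorial in each chair.
Chair I (phenyl axial, carboxyl equatorial): E = 2.81 kcal/mol.
Chair II (phenyl equatorial, carboxyl axial): E = 1.38 kcal/mol.
Chair I is the less stable (higher-energy) conformer, and in that chair the phenyl group is axial.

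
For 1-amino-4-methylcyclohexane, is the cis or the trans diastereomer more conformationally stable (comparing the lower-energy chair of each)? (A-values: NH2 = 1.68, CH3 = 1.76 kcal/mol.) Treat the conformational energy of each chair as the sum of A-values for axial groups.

At 1,4 positions (parity opposite): cis → (a,e or e,a); trans → (e,e or a,a).
Best chair for cis: E = 1.68 kcal/mol; best chair for trans: E = 0.00 kcal/mol.
The trans isomer is lower by 1.68 kcal/mol.

trans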